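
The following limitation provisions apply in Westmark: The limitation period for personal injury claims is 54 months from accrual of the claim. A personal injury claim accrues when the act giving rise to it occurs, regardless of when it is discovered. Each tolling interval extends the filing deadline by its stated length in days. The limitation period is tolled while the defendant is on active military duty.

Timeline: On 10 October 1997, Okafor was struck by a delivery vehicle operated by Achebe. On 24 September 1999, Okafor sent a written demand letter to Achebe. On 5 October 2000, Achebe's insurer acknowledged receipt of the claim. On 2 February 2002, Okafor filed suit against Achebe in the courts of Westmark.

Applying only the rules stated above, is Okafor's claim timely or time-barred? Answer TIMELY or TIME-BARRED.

TIMELY

The claim accrued on 10 October 1997, when the wrongful act occurred.
54 months from 10 October 1997 is 10 April 2002.
None of the other events listed affects the running of the period under the stated rules.
The 2 February 2002 filing precedes the 10 April 2002 deadline; the claim is timely.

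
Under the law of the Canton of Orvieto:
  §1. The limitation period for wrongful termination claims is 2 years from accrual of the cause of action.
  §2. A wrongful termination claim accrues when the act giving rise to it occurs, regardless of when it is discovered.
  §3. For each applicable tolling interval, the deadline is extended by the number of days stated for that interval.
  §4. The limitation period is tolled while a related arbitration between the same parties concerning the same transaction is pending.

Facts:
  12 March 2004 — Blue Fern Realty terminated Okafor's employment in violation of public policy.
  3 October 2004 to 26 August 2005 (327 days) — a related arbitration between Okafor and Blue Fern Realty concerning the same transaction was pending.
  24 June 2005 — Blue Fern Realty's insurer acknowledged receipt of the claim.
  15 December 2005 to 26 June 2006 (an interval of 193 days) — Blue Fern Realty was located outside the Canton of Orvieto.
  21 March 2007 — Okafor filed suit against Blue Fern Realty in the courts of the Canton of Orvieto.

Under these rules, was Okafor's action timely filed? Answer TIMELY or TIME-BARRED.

The claim accrued on 12 March 2004, when the wrongful act occurred.
The untolled deadline — 2 years after 12 March 2004 — is 12 March 2006.
The pending related arbitration from 3 October 2004 to 26 August 2005 tolled the period for 327 days, extending the deadline to 2 February 2007.
The defendant's absence from the jurisdiction from 15 December 2005 to 26 June 2006 does not toll the period, because no stated rule makes the defendant's absence a tolling event.
None of the other events listed affects the running of the period under the stated rules.
Okafor filed on 21 March 2007, after the 2 February 2007 deadline, so the action is time-barred.

TIME-BARRED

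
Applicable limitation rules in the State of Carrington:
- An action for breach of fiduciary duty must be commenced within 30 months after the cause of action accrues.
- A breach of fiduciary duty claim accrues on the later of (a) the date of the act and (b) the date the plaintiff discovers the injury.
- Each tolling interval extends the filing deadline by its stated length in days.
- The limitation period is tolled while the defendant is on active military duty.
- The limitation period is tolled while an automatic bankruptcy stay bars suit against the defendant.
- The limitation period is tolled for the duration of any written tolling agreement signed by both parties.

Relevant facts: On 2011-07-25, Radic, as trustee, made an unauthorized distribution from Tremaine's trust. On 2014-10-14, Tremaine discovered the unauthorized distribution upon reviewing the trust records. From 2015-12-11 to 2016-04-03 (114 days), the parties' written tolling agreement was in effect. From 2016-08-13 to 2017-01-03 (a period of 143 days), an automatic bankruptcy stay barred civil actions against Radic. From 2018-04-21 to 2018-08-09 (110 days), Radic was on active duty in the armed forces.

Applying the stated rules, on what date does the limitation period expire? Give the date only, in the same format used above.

2017-12-27

Because discovery on 2014-10-14 post-dates the 2011-07-25 act, accrual under the later-of rule falls on 2014-10-14.
30 months from 2014-10-14 is 2017-04-14.
The written tolling agreement from 2015-12-11 to 2016-04-03 tolled the period for 114 days, extending the deadline to 2017-08-06.
Because the automatic bankruptcy stay ran from 2016-08-13 to 2017-01-03, the deadline is extended by 143 days to 2017-12-27.
By the time the defendant's active military service began on 2018-04-21, the limitation period had already expired on 2017-12-27; that interval cannot revive it.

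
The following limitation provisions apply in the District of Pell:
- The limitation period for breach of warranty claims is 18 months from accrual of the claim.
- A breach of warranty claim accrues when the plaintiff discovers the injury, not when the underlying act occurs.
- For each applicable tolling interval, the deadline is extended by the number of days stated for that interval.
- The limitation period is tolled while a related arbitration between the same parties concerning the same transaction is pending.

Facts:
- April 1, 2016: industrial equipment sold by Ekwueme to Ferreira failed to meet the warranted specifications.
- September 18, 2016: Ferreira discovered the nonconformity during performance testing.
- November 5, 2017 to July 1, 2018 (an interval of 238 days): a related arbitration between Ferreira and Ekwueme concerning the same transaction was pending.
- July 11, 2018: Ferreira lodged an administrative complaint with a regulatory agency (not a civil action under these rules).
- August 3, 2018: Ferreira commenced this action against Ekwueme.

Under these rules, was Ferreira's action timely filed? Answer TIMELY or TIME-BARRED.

Under the discovery rule, the claim accrued on September 18, 2016, when Ferreira discovered the injury — not on the April 1, 2016 date of the underlying act.
Adding the 18 months base period to September 18, 2016 gives a deadline of March 18, 2018, before any tolling.
The pending related arbitration from November 5, 2017 to July 1, 2018 tolled the period for 238 days, extending the deadline to November 11, 2018.
The other events in the timeline have no effect on the limitation period under the stated rules.
Filing on August 3, 2018 beat the November 11, 2018 deadline — the action is timely.

TIMELY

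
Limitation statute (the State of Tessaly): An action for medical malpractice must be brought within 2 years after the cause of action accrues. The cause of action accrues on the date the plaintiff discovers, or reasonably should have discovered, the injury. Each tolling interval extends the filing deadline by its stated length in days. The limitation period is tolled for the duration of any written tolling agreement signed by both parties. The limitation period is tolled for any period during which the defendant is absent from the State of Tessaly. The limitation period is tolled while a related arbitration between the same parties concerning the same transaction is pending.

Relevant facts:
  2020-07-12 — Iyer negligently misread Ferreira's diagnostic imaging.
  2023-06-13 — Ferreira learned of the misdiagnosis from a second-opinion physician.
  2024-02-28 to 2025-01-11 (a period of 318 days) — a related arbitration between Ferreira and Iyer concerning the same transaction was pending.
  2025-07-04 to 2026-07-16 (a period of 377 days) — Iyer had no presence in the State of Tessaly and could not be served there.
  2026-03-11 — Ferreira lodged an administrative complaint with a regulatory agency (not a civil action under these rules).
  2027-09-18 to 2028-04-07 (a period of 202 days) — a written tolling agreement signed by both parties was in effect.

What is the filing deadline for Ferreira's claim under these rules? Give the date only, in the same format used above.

Under the discovery rule, the claim accrued on 2023-06-13, when Ferreira discovered the injury — not on the 2020-07-12 date of the underlying act.
2 years from 2023-06-13 is 2025-06-13.
Because the pending related arbitration ran from 2024-02-28 to 2025-01-11, the deadline is extended by 318 days to 2026-04-27.
The defendant's absence from the jurisdiction from 2025-07-04 to 2026-07-16 tolled the period for 377 days, extending the deadline to 2027-05-09.
The written tolling agreement from 2027-09-18 to 2028-04-07 began after the period had already run on 2027-05-09, so it has no tolling effect.
The other events in the timeline have no effect on the limitation period under the stated rules.

2027-05-09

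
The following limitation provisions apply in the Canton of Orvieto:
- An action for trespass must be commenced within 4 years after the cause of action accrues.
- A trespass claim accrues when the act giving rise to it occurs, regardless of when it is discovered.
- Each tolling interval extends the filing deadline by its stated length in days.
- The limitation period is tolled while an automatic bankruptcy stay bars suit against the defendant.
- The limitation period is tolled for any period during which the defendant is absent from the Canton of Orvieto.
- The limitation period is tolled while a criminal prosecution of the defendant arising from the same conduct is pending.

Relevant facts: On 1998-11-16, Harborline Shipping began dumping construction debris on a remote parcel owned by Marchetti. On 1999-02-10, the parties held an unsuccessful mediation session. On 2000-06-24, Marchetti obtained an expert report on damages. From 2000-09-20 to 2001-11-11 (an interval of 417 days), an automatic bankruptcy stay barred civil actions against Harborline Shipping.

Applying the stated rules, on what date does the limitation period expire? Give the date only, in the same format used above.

The cause of action accrued on 1998-11-16, the date of the act.
4 years from 1998-11-16 is 2002-11-16.
Because the automatic bankruptcy stay ran from 2000-09-20 to 2001-11-11, the deadline is extended by 417 days to 2004-01-07.
Nothing else in the chronology tolls or restarts the period.

2004-01-07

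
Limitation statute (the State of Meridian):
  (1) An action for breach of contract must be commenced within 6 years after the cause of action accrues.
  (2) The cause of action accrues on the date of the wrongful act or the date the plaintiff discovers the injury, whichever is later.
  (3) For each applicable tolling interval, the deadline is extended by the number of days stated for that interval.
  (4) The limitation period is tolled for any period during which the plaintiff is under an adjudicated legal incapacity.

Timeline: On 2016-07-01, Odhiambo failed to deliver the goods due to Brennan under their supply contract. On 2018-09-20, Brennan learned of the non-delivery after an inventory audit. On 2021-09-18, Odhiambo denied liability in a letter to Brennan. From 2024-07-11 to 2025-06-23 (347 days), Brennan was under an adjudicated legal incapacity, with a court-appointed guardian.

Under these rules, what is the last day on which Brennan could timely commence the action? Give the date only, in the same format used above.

Taking the later of the act (2016-07-01) and discovery (2018-09-20), the claim accrued on 2018-09-20.
The untolled deadline — 6 years after 2018-09-20 — is 2024-09-20.
The period was tolled for 347 days by the plaintiff's legal incapacity (2024-07-11 to 2025-06-23), pushing the deadline to 2025-09-02.
The other events in the timeline have no effect on the limitation period under the stated rules.

2025-09-02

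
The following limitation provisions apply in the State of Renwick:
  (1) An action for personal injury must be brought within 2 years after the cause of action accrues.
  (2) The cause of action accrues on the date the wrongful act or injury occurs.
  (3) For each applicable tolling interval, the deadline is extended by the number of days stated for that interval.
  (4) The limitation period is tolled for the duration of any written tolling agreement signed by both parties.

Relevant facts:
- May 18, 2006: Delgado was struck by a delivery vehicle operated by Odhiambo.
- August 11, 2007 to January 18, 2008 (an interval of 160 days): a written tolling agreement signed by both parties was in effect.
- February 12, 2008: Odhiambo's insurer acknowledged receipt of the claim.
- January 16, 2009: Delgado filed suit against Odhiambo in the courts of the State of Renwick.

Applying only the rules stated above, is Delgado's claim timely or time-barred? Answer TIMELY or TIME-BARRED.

TIME-BARRED

The cause of action accrued on May 18, 2006, the date of the act.
The untolled deadline — 2 years after May 18, 2006 — is May 18, 2008.
The period was tolled for 160 days by the written tolling agreement (August 11, 2007 to January 18, 2008), pushing the deadline to October 25, 2008.
The other events in the timeline have no effect on the limitation period under the stated rules.
Filing on January 16, 2009 missed the October 25, 2008 deadline — the action is time-barred.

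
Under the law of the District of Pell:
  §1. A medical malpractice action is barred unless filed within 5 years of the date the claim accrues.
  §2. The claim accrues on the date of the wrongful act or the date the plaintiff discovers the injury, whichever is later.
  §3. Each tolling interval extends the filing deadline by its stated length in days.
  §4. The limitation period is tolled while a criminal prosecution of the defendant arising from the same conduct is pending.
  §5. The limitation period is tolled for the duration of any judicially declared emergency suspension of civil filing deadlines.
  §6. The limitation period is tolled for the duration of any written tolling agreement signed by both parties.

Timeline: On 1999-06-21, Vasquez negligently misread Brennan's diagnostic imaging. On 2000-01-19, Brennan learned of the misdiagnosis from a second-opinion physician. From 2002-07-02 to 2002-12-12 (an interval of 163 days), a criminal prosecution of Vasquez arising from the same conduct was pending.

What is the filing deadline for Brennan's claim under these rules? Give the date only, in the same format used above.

Taking the later of the act (1999-06-21) and discovery (2000-01-19), the claim accrued on 2000-01-19.
5 years from 2000-01-19 is 2005-01-19.
Because the pending criminal prosecution ran from 2002-07-02 to 2002-12-12, the deadline is extended by 163 days to 2005-07-01.

2005-07-01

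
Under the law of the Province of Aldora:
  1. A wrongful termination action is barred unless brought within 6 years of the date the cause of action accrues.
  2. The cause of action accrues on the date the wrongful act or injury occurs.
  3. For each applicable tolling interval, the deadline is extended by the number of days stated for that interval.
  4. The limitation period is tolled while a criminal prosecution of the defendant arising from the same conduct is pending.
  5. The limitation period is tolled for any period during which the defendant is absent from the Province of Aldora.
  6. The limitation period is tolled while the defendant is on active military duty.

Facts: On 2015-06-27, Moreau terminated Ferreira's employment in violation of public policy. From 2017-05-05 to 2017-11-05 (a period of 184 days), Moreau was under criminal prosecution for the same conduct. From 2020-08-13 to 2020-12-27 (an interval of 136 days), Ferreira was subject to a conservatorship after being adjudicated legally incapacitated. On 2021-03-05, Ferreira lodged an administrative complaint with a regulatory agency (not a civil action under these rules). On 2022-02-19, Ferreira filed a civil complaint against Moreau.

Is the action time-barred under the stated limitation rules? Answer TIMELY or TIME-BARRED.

TIME-BARRED

The claim accrued on 2015-06-27, when the wrongful act occurred.
The untolled deadline — 6 years after 2015-06-27 — is 2021-06-27.
The pending criminal prosecution from 2017-05-05 to 2017-11-05 tolled the period for 184 days, extending the deadline to 2021-12-28.
The plaintiff's legal incapacity from 2020-08-13 to 2020-12-27 does not toll the period, because no stated rule makes the plaintiff's incapacity a tolling event.
The other events in the timeline have no effect on the limitation period under the stated rules.
Filing on 2022-02-19 missed the 2021-12-28 deadline — the action is time-barred.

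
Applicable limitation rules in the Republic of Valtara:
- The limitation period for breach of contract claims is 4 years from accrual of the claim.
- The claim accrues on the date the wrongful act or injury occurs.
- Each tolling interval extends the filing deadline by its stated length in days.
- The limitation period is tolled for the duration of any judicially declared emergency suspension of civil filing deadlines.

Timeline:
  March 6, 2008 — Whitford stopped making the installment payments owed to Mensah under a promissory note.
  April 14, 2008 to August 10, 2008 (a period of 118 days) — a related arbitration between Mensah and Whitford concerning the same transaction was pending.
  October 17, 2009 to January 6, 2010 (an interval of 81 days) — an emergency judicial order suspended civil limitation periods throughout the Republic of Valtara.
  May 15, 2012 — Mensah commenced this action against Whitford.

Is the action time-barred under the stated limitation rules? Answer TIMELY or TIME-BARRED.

TIMELY

The claim accrued on March 6, 2008, when the wrongful act occurred.
4 years from March 6, 2008 is March 6, 2012.
Because the emergency suspension of filing deadlines ran from October 17, 2009 to January 6, 2010, the deadline is extended by 81 days to May 26, 2012.
Although a pending arbitration ran from April 14, 2008 to August 10, 2008, the stated rules do not make that a tolling event, so it is disregarded.
Mensah filed on May 15, 2012, before the May 26, 2012 deadline, so the action is timely.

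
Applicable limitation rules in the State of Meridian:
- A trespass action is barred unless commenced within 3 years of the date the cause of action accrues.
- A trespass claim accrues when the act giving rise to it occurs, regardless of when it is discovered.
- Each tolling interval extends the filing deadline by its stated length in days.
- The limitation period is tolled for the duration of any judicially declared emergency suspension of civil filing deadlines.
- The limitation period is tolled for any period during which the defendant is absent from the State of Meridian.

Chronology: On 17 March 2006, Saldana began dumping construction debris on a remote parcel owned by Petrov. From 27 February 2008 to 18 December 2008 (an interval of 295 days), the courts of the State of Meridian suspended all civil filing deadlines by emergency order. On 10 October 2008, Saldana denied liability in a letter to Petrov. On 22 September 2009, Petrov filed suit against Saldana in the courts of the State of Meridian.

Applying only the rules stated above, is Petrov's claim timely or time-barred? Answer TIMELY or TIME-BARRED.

TIMELY

The cause of action accrued on 17 March 2006, the date of the act.
Adding the 3 years base period to 17 March 2006 gives a deadline of 17 March 2009, before any tolling.
Because the emergency suspension of filing deadlines ran from 27 February 2008 to 18 December 2008, the deadline is extended by 295 days to 6 January 2010.
Nothing else in the chronology tolls or restarts the period.
Petrov filed on 22 September 2009, before the 6 January 2010 deadline, so the action is timely.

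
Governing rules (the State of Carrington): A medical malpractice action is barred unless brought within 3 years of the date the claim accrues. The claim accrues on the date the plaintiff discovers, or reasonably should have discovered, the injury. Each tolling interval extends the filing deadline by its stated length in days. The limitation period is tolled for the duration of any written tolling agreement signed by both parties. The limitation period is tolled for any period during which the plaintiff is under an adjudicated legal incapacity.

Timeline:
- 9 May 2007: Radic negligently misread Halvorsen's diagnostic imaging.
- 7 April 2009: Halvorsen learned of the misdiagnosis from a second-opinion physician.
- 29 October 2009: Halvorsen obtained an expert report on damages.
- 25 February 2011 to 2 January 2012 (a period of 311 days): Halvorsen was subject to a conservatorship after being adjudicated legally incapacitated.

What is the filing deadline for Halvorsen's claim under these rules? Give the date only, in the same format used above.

The claim did not accrue until Halvorsen discovered the injury on 7 April 2009; the 9 May 2007 act date does not start the clock under the stated rule.
3 years from 7 April 2009 is 7 April 2012.
The period was tolled for 311 days by the plaintiff's legal incapacity (25 February 2011 to 2 January 2012), pushing the deadline to 12 February 2013.
Nothing else in the chronology tolls or restarts the period.

12 February 2013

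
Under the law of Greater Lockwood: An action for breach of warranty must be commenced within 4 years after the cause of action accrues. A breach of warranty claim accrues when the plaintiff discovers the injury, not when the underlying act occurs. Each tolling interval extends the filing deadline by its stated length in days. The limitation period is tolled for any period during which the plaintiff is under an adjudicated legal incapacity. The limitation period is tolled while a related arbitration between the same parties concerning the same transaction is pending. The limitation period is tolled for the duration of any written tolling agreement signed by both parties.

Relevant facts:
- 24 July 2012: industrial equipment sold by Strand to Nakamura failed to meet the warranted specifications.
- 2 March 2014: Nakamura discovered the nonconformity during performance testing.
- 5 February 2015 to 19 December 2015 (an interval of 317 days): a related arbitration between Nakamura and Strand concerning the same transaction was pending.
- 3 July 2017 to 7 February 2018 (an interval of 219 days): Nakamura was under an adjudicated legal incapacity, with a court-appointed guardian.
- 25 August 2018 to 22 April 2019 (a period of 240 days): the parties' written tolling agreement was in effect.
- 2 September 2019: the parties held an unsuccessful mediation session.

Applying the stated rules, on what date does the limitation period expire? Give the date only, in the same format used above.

16 April 2020

Under the discovery rule, the claim accrued on 2 March 2014, when Nakamura discovered the injury — not on the 24 July 2012 date of the underlying act.
Adding the 4 years base period to 2 March 2014 gives a deadline of 2 March 2018, before any tolling.
The period was tolled for 317 days by the pending related arbitration (5 February 2015 to 19 December 2015), pushing the deadline to 13 January 2019.
The plaintiff's legal incapacity from 3 July 2017 to 7 February 2018 tolled the period for 219 days, extending the deadline to 20 August 2019.
The written tolling agreement from 25 August 2018 to 22 April 2019 tolled the period for 240 days, extending the deadline to 16 April 2020.
The other events in the timeline have no effect on the limitation period under the stated rules.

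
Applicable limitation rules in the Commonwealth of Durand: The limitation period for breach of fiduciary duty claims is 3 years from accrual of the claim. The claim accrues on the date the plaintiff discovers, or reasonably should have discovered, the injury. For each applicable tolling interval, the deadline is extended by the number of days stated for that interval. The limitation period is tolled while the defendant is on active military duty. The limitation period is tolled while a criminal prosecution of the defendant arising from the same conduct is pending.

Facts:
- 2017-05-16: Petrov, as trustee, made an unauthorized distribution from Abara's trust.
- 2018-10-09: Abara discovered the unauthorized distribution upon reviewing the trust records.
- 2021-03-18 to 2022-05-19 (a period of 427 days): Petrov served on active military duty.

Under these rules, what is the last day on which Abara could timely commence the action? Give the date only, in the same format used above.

2022-12-10

Under the discovery rule, the claim accrued on 2018-10-09, when Abara discovered the injury — not on the 2017-05-16 date of the underlying act.
3 years from 2018-10-09 is 2021-10-09.
The period was tolled for 427 days by the defendant's active military service (2021-03-18 to 2022-05-19), pushing the deadline to 2022-12-10.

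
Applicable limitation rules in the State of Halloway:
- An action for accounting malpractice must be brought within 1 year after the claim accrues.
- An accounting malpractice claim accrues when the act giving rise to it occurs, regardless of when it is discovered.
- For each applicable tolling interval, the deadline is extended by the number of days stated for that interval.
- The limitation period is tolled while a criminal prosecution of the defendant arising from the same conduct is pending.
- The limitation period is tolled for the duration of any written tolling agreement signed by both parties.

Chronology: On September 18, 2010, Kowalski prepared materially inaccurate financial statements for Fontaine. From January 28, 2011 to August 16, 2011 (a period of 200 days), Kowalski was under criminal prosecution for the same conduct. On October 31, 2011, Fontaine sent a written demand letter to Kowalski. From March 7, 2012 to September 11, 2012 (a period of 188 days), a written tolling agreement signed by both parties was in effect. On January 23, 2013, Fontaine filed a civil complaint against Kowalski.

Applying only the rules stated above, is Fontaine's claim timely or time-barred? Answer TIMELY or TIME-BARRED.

TIME-BARRED

The claim accrued on September 18, 2010, when the wrongful act occurred.
Adding the 1 year base period to September 18, 2010 gives a deadline of September 18, 2011, before any tolling.
Because the pending criminal prosecution ran from January 28, 2011 to August 16, 2011, the deadline is extended by 200 days to April 5, 2012.
The period was tolled for 188 days by the written tolling agreement (March 7, 2012 to September 11, 2012), pushing the deadline to October 10, 2012.
Nothing else in the chronology tolls or restarts the period.
Filing on January 23, 2013 missed the October 10, 2012 deadline — the action is time-barred.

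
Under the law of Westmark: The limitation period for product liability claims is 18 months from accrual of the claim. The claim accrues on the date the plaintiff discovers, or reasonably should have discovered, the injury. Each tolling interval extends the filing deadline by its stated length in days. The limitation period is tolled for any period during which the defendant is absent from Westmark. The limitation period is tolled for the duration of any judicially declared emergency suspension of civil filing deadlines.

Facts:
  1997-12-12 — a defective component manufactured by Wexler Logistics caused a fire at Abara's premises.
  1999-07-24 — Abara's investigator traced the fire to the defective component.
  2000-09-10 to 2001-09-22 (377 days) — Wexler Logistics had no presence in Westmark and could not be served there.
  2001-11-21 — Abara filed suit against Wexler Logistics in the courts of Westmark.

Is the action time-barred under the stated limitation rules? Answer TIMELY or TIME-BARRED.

TIMELY

The claim did not accrue until Abara discovered the injury on 1999-07-24; the 1997-12-12 act date does not start the clock under the stated rule.
18 months from 1999-07-24 is 2001-01-24.
Because the defendant's absence from the jurisdiction ran from 2000-09-10 to 2001-09-22, the deadline is extended by 377 days to 2002-02-05.
The 2001-11-21 filing precedes the 2002-02-05 deadline; the claim is timely.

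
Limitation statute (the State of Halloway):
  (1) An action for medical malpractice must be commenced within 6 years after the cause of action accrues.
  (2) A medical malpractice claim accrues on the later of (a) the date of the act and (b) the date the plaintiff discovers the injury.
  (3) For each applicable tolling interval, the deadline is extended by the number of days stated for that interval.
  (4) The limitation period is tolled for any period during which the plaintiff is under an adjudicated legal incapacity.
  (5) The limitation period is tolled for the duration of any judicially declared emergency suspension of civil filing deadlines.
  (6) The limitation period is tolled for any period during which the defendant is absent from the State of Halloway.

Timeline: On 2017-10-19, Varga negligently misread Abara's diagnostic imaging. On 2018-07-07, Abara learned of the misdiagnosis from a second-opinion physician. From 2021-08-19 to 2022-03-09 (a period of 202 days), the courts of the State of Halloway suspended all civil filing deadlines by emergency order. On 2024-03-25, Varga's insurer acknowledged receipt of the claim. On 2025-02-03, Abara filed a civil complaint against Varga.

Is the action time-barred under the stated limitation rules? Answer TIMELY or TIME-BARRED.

TIME-BARRED

Taking the later of the act (2017-10-19) and discovery (2018-07-07), the claim accrued on 2018-07-07.
The untolled deadline — 6 years after 2018-07-07 — is 2024-07-07.
Because the emergency suspension of filing deadlines ran from 2021-08-19 to 2022-03-09, the deadline is extended by 202 days to 2025-01-25.
The other events in the timeline have no effect on the limitation period under the stated rules.
Filing on 2025-02-03 missed the 2025-01-25 deadline — the action is time-barred.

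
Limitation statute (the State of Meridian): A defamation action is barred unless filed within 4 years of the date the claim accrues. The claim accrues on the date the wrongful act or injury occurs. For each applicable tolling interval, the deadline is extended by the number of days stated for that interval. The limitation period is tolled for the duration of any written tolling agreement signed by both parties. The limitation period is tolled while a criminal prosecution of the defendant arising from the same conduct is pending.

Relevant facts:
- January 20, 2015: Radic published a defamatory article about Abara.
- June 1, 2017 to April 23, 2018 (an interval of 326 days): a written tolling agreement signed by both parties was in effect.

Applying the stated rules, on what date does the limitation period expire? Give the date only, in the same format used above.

The limitation period began to run on January 20, 2015.
4 years from January 20, 2015 is January 20, 2019.
The written tolling agreement from June 1, 2017 to April 23, 2018 tolled the period for 326 days, extending the deadline to December 12, 2019.

December 12, 2019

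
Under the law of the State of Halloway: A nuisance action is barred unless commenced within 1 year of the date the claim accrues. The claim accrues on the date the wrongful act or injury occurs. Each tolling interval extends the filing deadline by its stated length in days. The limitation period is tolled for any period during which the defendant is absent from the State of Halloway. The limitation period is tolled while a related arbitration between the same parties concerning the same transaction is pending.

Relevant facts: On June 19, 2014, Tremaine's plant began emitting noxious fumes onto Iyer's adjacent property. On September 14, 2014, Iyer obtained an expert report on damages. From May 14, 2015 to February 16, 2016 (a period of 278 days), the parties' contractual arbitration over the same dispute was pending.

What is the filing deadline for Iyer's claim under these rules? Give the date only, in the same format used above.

March 23, 2016

The claim accrued on June 19, 2014, when the wrongful act occurred.
Adding the 1 year base period to June 19, 2014 gives a deadline of June 19, 2015, before any tolling.
Because the pending related arbitration ran from May 14, 2015 to February 16, 2016, the deadline is extended by 278 days to March 23, 2016.
The other events in the timeline have no effect on the limitation period under the stated rules.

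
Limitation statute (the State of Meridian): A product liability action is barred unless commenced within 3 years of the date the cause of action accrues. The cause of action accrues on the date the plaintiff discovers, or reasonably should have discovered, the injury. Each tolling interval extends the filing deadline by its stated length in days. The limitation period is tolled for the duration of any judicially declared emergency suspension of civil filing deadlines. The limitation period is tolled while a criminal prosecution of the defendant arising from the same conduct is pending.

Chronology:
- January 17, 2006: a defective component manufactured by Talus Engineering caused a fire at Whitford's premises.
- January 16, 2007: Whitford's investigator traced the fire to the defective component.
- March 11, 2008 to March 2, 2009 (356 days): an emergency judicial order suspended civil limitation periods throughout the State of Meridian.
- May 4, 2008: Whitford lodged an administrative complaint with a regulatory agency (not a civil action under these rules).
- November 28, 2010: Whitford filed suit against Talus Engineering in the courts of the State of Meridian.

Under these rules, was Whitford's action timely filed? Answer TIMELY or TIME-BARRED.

The claim did not accrue until Whitford discovered the injury on January 16, 2007; the January 17, 2006 act date does not start the clock under the stated rule.
Adding the 3 years base period to January 16, 2007 gives a deadline of January 16, 2010, before any tolling.
Because the emergency suspension of filing deadlines ran from March 11, 2008 to March 2, 2009, the deadline is extended by 356 days to January 7, 2011.
None of the other events listed affects the running of the period under the stated rules.
Whitford filed on November 28, 2010, before the January 7, 2011 deadline, so the action is timely.

TIMELY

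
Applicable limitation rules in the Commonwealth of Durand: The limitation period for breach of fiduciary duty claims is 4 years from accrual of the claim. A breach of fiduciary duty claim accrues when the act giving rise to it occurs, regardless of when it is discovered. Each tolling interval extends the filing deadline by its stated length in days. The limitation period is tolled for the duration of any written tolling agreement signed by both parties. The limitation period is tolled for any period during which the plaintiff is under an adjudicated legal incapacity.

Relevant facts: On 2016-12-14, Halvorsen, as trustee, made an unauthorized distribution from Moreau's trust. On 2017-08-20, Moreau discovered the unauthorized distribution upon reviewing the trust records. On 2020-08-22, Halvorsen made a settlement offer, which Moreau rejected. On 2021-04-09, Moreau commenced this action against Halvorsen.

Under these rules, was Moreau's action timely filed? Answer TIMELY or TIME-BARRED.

Accrual is governed by the date of the act, so the period began to run on 2016-12-14; the later discovery on 2017-08-20 is irrelevant under the stated rule.
The untolled deadline — 4 years after 2016-12-14 — is 2020-12-14.
Nothing else in the chronology tolls or restarts the period.
The 2021-04-09 filing falls after the 2020-12-14 deadline; the claim is time-barred.

TIME-BARRED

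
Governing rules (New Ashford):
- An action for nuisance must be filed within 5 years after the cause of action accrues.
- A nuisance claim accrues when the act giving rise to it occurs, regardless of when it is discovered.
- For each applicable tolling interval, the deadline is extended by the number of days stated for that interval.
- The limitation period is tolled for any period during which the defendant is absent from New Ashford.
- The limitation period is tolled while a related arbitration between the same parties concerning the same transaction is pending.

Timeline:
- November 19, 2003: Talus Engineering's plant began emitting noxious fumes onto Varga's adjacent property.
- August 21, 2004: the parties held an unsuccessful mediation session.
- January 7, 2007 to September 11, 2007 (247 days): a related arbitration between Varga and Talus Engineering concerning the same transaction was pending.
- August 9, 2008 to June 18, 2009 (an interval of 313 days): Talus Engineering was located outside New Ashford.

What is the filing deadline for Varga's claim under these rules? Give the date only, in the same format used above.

The claim accrued on November 19, 2003, when the wrongful act occurred.
The untolled deadline — 5 years after November 19, 2003 — is November 19, 2008.
The period was tolled for 247 days by the pending related arbitration (January 7, 2007 to September 11, 2007), pushing the deadline to July 24, 2009.
The defendant's absence from the jurisdiction from August 9, 2008 to June 18, 2009 tolled the period for 313 days, extending the deadline to June 2, 2010.
None of the other events listed affects the running of the period under the stated rules.

June 2, 2010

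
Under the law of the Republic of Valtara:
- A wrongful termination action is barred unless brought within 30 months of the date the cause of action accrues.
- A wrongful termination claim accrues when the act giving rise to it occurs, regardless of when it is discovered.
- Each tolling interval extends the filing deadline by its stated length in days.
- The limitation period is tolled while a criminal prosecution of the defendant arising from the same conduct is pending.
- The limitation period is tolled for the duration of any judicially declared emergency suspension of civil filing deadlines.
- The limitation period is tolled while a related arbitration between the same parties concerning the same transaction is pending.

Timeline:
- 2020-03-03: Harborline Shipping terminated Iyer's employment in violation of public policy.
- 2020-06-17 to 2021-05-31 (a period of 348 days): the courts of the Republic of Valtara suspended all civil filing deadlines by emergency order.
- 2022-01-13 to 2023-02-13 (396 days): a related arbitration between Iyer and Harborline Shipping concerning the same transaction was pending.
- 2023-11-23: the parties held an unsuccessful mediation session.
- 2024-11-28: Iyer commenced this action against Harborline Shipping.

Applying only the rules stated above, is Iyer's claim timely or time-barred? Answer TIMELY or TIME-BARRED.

The claim accrued on 2020-03-03, when the wrongful act occurred.
30 months from 2020-03-03 is 2022-09-03.
The period was tolled for 348 days by the emergency suspension of filing deadlines (2020-06-17 to 2021-05-31), pushing the deadline to 2023-08-17.
Because the pending related arbitration ran from 2022-01-13 to 2023-02-13, the deadline is extended by 396 days to 2024-09-16.
Nothing else in the chronology tolls or restarts the period.
The 2024-11-28 filing falls after the 2024-09-16 deadline; the claim is time-barred.

TIME-BARRED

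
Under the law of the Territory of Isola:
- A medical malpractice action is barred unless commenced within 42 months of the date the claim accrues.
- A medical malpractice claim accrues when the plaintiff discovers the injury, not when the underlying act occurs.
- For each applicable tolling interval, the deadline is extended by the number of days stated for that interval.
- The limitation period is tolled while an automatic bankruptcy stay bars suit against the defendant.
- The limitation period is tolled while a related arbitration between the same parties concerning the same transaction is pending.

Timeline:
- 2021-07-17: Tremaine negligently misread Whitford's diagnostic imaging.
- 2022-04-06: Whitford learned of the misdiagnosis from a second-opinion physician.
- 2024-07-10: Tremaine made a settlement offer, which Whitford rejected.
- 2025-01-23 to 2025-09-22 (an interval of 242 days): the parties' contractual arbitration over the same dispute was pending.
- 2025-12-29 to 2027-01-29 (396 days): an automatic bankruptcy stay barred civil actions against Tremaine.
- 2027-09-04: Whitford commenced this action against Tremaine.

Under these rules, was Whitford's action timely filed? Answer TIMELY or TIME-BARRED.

Accrual is tied to discovery, so the period began on 2022-04-06 rather than on 2021-07-17 when the act occurred.
The untolled deadline — 42 months after 2022-04-06 — is 2025-10-06.
Because the pending related arbitration ran from 2025-01-23 to 2025-09-22, the deadline is extended by 242 days to 2026-06-05.
Because the automatic bankruptcy stay ran from 2025-12-29 to 2027-01-29, the deadline is extended by 396 days to 2027-07-06.
The other events in the timeline have no effect on the limitation period under the stated rules.
The 2027-09-04 filing falls after the 2027-07-06 deadline; the claim is time-barred.

TIME-BARRED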